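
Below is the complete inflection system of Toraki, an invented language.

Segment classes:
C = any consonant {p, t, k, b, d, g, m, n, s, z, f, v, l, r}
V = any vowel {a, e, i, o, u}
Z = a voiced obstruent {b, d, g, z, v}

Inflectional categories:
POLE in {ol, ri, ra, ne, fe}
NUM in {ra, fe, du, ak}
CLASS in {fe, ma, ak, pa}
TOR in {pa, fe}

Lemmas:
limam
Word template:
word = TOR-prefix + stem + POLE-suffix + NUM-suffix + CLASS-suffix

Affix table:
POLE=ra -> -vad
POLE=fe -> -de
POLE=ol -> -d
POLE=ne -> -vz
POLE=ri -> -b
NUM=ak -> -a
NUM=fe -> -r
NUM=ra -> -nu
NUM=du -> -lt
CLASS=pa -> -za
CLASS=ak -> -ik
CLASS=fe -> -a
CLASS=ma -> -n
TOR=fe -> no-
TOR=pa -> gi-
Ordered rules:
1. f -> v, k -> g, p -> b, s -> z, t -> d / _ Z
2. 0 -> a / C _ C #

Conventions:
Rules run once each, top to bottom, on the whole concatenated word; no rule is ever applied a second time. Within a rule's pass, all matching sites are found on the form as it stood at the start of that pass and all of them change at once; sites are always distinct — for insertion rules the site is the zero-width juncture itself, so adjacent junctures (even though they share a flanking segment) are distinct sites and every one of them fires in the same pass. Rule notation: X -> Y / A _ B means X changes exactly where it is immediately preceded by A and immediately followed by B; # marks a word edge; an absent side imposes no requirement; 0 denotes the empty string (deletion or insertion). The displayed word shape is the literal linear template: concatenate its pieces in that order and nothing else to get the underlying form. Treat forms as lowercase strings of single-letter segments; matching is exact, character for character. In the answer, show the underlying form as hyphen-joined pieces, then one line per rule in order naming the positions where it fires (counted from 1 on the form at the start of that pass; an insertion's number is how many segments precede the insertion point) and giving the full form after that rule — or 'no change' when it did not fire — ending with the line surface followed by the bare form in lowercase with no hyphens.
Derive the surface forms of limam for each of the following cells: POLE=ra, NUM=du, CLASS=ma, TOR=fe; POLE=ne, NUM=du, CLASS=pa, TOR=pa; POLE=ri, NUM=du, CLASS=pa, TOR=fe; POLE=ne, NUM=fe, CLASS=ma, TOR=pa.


cell POLE=ra, NUM=du, CLASS=ma, TOR=fe:
underlying: no-limam-vad-lt-n
1. f -> v, k -> g, p -> b, s -> z, t -> d / _ Z: no change
2. 0 -> a / C _ C #: inserts after position(s) 12: nolimamvadltan
surface: nolimamvadltan

cell POLE=ne, NUM=du, CLASS=pa, TOR=pa:
underlying: gi-limam-vz-lt-za
1. f -> v, k -> g, p -> b, s -> z, t -> d / _ Z: fires at position(s) 11: gilimamvzldza
2. 0 -> a / C _ C #: no change
surface: gilimamvzldza

cell POLE=ri, NUM=du, CLASS=pa, TOR=fe:
underlying: no-limam-b-lt-za
1. f -> v, k -> g, p -> b, s -> z, t -> d / _ Z: fires at position(s) 10: nolimambldza
2. 0 -> a / C _ C #: no change
surface: nolimambldza

cell POLE=ne, NUM=fe, CLASS=ma, TOR=pa:
underlying: gi-limam-vz-r-n
1. f -> v, k -> g, p -> b, s -> z, t -> d / _ Z: no change
2. 0 -> a / C _ C #: inserts after position(s) 10: gilimamvzran
surface: gilimamvzran


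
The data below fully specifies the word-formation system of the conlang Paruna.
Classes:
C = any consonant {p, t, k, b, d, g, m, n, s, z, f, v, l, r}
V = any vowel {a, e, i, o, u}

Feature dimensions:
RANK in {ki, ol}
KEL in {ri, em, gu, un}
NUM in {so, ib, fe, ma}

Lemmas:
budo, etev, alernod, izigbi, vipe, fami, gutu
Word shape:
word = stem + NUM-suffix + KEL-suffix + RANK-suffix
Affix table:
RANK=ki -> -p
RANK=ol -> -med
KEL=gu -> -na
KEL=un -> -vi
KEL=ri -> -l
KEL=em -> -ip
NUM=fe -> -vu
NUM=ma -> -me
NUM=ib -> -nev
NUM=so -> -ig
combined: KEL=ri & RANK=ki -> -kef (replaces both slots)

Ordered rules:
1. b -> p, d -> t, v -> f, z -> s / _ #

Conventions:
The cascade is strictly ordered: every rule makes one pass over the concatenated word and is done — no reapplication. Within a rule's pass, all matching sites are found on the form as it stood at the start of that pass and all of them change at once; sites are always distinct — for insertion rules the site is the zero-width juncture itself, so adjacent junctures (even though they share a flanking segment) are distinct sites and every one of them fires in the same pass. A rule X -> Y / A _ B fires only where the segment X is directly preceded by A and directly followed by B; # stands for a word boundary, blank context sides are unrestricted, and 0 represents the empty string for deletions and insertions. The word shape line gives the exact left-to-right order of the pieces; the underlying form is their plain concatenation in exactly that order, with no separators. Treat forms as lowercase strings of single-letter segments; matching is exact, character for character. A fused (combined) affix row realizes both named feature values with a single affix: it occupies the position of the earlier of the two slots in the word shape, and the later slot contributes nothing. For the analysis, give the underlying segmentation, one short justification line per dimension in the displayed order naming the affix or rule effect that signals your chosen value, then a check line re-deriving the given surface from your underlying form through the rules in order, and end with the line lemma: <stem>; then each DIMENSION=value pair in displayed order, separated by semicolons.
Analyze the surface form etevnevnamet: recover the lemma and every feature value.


underlying: etev-nev-na-med
RANK=ol - signalled by the affix -med
KEL=gu - signalled by the affix -na
NUM=ib - signalled by the affix -nev
check: etevnevnamed -> etevnevnamet
lemma: etev; RANK=ol; KEL=gu; NUM=ib


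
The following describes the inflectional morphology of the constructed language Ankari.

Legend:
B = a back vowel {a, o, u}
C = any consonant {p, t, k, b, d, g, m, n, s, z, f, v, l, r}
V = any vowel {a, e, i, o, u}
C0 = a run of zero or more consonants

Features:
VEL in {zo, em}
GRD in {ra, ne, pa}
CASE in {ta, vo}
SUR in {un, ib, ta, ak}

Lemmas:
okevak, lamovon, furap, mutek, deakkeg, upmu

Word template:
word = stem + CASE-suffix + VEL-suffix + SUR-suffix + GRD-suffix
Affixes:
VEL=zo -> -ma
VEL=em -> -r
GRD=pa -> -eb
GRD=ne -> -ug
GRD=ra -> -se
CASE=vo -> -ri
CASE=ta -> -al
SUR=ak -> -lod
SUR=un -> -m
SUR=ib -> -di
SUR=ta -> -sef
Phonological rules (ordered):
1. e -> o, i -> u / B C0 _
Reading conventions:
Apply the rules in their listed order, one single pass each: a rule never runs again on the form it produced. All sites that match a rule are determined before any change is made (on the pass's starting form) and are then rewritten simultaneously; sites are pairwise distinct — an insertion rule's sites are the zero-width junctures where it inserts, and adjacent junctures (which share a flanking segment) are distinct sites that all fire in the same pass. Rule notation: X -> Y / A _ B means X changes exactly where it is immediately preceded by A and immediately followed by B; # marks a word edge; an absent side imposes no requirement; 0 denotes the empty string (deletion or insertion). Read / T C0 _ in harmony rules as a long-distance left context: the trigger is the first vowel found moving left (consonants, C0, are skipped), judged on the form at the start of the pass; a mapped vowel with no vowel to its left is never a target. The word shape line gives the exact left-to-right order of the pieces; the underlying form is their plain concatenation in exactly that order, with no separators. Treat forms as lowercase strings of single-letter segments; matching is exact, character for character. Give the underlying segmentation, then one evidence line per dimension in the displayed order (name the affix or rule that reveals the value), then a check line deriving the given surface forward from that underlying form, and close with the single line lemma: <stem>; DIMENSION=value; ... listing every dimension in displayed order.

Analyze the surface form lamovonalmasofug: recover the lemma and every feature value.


underlying: lamovon-al-ma-sef-ug
VEL=zo - signalled by the affix -ma
GRD=ne - signalled by the affix -ug
CASE=ta - signalled by the affix -al
SUR=ta - signalled by the affix -sef
check: lamovonalmasefug -> lamovonalmasofug
lemma: lamovon; VEL=zo; GRD=ne; CASE=ta; SUR=ta


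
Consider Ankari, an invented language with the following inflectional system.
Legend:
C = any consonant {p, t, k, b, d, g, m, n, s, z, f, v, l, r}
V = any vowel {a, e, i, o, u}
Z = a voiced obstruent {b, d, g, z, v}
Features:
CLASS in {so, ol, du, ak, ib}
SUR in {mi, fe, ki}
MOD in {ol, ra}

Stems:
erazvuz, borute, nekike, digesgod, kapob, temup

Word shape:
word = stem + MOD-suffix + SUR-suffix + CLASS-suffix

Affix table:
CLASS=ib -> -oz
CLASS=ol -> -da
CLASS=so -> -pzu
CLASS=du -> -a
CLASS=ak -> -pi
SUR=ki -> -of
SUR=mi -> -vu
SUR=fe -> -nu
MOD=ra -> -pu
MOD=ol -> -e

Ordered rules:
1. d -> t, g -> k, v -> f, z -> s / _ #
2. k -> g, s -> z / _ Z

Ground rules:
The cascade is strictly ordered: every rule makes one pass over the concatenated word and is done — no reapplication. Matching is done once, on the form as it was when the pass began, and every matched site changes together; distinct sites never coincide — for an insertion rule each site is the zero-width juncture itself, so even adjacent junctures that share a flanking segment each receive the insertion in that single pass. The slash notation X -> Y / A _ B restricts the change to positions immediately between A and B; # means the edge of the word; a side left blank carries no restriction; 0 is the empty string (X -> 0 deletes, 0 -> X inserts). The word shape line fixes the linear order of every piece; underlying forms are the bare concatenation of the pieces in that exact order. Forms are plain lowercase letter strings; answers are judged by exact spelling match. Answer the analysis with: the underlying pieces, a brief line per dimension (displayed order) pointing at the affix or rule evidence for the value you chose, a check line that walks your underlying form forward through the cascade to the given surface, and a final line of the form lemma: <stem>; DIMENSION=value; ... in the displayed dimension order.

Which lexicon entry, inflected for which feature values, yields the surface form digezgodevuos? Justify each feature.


underlying: digesgod-e-vu-oz
CLASS=ib - signalled by the affix -oz
SUR=mi - signalled by the affix -vu
MOD=ol - signalled by the affix -e
check: digesgodevuoz -> digesgodevuos -> digezgodevuos
lemma: digesgod; CLASS=ib; SUR=mi; MOD=ol


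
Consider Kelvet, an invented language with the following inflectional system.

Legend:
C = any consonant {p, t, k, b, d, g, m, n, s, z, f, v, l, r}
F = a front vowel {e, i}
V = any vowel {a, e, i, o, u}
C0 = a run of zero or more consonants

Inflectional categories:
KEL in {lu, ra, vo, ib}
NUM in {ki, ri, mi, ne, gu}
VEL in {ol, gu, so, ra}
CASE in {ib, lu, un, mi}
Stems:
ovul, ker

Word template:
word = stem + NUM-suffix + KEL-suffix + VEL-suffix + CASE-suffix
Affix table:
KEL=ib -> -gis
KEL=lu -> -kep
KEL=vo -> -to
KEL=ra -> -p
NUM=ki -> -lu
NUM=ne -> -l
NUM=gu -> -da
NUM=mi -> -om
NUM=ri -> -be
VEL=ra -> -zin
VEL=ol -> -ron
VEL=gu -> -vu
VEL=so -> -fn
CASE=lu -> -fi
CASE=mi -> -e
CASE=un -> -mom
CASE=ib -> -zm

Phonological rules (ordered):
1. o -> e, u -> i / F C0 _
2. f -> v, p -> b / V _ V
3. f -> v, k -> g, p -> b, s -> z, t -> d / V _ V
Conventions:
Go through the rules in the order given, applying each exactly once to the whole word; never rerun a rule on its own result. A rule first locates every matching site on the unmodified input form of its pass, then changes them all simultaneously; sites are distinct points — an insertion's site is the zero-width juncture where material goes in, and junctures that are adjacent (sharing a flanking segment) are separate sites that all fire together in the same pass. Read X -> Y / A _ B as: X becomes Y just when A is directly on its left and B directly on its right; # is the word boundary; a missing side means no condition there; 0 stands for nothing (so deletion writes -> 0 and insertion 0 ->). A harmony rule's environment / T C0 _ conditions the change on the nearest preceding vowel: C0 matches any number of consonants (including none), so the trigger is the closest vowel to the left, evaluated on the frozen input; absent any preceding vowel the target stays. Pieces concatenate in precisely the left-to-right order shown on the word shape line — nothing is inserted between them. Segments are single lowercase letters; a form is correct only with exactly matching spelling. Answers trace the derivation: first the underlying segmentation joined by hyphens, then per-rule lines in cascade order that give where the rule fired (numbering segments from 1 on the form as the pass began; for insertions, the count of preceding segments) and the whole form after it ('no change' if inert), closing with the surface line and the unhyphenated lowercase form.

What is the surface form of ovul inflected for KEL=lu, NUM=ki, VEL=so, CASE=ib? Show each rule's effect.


underlying: ovul-lu-kep-fn-zm
1. o -> e, u -> i / F C0 _: no change
2. f -> v, p -> b / V _ V: no change
3. f -> v, k -> g, p -> b, s -> z, t -> d / V _ V: fires at position(s) 7: ovullugepfnzm
surface: ovullugepfnzm


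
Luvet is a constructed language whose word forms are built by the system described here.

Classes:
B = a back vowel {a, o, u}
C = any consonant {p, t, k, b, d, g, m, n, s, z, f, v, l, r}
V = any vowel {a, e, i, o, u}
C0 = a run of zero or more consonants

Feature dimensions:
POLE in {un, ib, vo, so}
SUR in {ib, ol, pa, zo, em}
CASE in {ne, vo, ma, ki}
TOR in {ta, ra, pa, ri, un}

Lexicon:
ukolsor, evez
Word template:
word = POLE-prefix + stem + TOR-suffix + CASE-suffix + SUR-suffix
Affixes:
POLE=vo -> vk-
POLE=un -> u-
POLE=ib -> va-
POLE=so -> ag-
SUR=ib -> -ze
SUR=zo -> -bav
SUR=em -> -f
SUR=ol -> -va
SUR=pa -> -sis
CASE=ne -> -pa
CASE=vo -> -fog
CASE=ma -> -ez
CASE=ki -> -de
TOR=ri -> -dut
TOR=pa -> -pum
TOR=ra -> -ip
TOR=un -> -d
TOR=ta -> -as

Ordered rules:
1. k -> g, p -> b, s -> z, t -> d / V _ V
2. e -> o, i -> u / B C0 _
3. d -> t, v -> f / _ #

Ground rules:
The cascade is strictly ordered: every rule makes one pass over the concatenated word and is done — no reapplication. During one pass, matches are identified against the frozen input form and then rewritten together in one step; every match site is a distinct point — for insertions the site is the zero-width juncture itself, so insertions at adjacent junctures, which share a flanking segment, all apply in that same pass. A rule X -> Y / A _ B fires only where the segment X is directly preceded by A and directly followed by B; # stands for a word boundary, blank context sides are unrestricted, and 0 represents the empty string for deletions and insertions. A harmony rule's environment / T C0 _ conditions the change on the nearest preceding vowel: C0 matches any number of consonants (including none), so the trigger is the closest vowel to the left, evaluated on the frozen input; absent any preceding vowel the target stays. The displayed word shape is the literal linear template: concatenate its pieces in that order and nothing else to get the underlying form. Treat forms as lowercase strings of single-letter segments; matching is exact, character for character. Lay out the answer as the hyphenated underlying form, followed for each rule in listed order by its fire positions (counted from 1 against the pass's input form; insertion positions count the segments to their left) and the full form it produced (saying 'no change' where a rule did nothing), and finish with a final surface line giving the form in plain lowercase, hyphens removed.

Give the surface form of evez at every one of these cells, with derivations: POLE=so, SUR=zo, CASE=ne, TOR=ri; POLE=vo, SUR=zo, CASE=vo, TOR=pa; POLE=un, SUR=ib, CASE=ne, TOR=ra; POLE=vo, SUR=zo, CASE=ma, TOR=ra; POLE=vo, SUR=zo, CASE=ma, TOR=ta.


cell POLE=so, SUR=zo, CASE=ne, TOR=ri:
underlying: ag-evez-dut-pa-bav
1. k -> g, p -> b, s -> z, t -> d / V _ V: no change
2. e -> o, i -> u / B C0 _: fires at position(s) 3: agovezdutpabav
3. d -> t, v -> f / _ #: fires at position(s) 14: agovezdutpabaf
surface: agovezdutpabaf

cell POLE=vo, SUR=zo, CASE=vo, TOR=pa:
underlying: vk-evez-pum-fog-bav
1. k -> g, p -> b, s -> z, t -> d / V _ V: no change
2. e -> o, i -> u / B C0 _: no change
3. d -> t, v -> f / _ #: fires at position(s) 15: vkevezpumfogbaf
surface: vkevezpumfogbaf

cell POLE=un, SUR=ib, CASE=ne, TOR=ra:
underlying: u-evez-ip-pa-ze
1. k -> g, p -> b, s -> z, t -> d / V _ V: no change
2. e -> o, i -> u / B C0 _: fires at position(s) 2, 11: uovezippazo
3. d -> t, v -> f / _ #: no change
surface: uovezippazo

cell POLE=vo, SUR=zo, CASE=ma, TOR=ra:
underlying: vk-evez-ip-ez-bav
1. k -> g, p -> b, s -> z, t -> d / V _ V: fires at position(s) 8: vkevezibezbav
2. e -> o, i -> u / B C0 _: no change
3. d -> t, v -> f / _ #: fires at position(s) 13: vkevezibezbaf
surface: vkevezibezbaf

cell POLE=vo, SUR=zo, CASE=ma, TOR=ta:
underlying: vk-evez-as-ez-bav
1. k -> g, p -> b, s -> z, t -> d / V _ V: fires at position(s) 8: vkevezazezbav
2. e -> o, i -> u / B C0 _: fires at position(s) 9: vkevezazozbav
3. d -> t, v -> f / _ #: fires at position(s) 13: vkevezazozbaf
surface: vkevezazozbaf


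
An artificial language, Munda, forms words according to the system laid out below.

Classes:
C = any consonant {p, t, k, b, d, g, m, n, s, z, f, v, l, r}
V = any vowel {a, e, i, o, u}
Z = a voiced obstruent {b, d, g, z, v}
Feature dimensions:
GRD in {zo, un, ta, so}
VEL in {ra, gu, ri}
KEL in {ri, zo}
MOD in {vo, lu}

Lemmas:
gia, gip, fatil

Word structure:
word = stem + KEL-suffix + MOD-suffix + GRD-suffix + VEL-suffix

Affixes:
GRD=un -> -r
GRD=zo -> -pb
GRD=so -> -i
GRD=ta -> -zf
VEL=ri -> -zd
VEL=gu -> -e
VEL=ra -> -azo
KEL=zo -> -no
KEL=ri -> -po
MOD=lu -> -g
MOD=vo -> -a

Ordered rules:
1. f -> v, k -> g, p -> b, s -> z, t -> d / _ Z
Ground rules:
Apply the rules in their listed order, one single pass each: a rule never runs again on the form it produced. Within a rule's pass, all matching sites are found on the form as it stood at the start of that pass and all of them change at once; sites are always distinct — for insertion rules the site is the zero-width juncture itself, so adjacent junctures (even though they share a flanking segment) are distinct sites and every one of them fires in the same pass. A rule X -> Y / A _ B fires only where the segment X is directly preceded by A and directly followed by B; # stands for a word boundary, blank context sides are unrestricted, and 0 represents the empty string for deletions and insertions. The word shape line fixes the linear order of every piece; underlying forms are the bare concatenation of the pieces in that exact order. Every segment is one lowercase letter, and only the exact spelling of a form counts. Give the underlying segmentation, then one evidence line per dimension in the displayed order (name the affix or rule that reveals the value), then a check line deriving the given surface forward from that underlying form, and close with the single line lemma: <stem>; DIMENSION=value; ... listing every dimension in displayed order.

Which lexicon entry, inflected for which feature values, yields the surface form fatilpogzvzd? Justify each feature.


underlying: fatil-po-g-zf-zd
GRD=ta - signalled by the affix -zf
VEL=ri - signalled by the affix -zd
KEL=ri - signalled by the affix -po
MOD=lu - signalled by the affix -g
check: fatilpogzfzd -> fatilpogzvzd
lemma: fatil; GRD=ta; VEL=ri; KEL=ri; MOD=lu


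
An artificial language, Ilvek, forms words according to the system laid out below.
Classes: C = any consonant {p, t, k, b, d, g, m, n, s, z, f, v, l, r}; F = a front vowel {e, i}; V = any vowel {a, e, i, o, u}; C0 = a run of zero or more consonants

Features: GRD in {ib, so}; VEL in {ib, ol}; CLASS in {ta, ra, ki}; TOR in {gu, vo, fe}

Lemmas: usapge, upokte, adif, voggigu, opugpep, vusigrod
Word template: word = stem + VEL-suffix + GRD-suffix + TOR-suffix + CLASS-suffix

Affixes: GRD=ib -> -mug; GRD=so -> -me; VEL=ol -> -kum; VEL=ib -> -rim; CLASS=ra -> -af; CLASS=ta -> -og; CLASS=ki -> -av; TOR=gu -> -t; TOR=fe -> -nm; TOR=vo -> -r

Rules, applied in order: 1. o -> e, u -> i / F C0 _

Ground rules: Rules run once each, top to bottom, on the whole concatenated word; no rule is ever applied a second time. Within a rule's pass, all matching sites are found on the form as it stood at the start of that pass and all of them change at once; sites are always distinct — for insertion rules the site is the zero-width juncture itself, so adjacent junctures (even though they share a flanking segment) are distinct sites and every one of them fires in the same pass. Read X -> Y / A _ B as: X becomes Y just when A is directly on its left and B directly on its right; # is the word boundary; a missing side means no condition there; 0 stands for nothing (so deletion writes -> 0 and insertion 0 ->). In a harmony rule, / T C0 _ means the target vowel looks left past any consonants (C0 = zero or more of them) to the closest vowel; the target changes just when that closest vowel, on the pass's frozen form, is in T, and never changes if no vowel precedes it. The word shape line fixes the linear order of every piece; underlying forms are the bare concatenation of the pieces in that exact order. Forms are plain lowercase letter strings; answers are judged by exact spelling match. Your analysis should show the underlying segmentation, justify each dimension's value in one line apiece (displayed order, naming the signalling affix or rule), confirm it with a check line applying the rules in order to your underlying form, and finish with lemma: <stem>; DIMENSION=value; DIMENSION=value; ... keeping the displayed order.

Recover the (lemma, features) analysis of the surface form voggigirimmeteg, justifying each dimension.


underlying: voggigu-rim-me-t-og
GRD=so - signalled by the affix -me
VEL=ib - signalled by the affix -rim
CLASS=ta - signalled by the affix -og
TOR=gu - signalled by the affix -t
check: voggigurimmetog -> voggigirimmeteg
lemma: voggigu; GRD=so; VEL=ib; CLASS=ta; TOR=gu


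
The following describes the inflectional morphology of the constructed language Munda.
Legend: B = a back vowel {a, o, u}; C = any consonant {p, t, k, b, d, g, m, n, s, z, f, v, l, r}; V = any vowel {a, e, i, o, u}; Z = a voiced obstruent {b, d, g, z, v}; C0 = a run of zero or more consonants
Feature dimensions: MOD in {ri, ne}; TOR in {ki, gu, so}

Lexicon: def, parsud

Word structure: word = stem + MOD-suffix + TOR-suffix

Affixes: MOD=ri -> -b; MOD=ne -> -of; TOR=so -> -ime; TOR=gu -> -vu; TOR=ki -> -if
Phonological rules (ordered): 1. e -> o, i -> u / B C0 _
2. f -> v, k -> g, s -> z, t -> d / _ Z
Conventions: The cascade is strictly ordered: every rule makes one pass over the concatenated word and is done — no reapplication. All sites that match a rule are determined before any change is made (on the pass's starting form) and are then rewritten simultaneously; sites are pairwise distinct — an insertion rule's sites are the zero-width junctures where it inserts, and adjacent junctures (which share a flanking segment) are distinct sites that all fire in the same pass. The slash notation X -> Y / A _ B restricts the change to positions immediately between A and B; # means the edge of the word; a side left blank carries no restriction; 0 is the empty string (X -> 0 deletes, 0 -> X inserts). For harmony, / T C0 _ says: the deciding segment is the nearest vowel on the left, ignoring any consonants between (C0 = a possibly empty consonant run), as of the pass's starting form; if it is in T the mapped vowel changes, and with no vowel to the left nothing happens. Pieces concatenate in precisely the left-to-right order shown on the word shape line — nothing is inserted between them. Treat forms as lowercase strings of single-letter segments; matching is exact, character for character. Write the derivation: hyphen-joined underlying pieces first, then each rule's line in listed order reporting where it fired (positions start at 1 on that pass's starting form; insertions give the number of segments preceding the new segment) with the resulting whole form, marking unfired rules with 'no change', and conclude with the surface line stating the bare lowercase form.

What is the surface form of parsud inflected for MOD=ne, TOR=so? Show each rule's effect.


underlying: parsud-of-ime
1. e -> o, i -> u / B C0 _: fires at position(s) 9: parsudofume
2. f -> v, k -> g, s -> z, t -> d / _ Z: no change
surface: parsudofume


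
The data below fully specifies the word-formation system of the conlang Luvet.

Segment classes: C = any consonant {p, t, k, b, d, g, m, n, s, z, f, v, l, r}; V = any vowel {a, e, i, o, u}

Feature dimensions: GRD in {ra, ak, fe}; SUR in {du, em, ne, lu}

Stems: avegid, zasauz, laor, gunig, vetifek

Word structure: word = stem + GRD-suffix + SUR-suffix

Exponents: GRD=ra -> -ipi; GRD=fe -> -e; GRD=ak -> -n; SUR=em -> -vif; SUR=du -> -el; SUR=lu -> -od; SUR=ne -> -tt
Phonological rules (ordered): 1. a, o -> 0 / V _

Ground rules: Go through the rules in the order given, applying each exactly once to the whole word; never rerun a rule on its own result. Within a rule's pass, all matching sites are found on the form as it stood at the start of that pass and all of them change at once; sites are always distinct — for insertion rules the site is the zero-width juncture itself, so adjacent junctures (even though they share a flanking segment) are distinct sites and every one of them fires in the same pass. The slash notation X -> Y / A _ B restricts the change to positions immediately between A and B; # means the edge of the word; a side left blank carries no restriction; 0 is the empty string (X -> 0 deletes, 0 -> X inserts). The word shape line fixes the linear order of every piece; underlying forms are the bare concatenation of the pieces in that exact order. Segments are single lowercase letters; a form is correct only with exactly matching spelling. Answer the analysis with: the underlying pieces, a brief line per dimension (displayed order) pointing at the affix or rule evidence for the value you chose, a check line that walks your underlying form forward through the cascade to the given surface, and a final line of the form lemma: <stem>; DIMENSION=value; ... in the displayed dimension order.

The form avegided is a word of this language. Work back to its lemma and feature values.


underlying: avegid-e-od
GRD=fe - signalled by the affix -e
SUR=lu - signalled by the affix -od
check: avegideod -> avegided
lemma: avegid; GRD=fe; SUR=lu


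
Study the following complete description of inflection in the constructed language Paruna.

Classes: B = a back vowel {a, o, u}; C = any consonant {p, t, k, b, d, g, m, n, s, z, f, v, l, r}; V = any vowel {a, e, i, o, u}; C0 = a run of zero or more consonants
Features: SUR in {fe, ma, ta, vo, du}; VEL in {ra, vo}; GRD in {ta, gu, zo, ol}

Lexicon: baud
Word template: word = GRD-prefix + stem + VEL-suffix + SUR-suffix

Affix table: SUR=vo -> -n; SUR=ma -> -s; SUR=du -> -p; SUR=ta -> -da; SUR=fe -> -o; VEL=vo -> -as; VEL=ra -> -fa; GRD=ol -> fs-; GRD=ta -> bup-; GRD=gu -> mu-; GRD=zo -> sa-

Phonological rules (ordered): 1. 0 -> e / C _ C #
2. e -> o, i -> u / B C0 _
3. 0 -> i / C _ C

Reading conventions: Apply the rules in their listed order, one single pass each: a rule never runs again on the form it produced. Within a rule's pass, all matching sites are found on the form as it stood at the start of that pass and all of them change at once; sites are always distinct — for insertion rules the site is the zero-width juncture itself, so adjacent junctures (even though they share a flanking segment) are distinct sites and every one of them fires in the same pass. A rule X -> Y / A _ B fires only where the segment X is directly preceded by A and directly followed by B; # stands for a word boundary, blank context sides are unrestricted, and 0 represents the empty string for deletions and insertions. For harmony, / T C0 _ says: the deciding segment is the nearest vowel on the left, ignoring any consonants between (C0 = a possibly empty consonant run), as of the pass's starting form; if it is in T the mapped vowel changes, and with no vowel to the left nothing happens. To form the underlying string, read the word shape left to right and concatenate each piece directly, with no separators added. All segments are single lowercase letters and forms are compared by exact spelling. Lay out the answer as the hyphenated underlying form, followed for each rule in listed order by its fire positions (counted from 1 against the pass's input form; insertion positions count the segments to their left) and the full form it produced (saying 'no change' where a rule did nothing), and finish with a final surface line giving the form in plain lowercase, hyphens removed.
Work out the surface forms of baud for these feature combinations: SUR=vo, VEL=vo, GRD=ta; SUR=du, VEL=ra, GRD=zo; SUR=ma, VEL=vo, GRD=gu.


cell SUR=vo, VEL=vo, GRD=ta:
underlying: bup-baud-as-n
1. 0 -> e / C _ C #: inserts after position(s) 9: bupbaudasen
2. e -> o, i -> u / B C0 _: fires at position(s) 10: bupbaudason
3. 0 -> i / C _ C: inserts after position(s) 3: bupibaudason
surface: bupibaudason

cell SUR=du, VEL=ra, GRD=zo:
underlying: sa-baud-fa-p
1. 0 -> e / C _ C #: no change
2. e -> o, i -> u / B C0 _: no change
3. 0 -> i / C _ C: inserts after position(s) 6: sabaudifap
surface: sabaudifap

cell SUR=ma, VEL=vo, GRD=gu:
underlying: mu-baud-as-s
1. 0 -> e / C _ C #: inserts after position(s) 8: mubaudases
2. e -> o, i -> u / B C0 _: fires at position(s) 9: mubaudasos
3. 0 -> i / C _ C: no change
surface: mubaudasos


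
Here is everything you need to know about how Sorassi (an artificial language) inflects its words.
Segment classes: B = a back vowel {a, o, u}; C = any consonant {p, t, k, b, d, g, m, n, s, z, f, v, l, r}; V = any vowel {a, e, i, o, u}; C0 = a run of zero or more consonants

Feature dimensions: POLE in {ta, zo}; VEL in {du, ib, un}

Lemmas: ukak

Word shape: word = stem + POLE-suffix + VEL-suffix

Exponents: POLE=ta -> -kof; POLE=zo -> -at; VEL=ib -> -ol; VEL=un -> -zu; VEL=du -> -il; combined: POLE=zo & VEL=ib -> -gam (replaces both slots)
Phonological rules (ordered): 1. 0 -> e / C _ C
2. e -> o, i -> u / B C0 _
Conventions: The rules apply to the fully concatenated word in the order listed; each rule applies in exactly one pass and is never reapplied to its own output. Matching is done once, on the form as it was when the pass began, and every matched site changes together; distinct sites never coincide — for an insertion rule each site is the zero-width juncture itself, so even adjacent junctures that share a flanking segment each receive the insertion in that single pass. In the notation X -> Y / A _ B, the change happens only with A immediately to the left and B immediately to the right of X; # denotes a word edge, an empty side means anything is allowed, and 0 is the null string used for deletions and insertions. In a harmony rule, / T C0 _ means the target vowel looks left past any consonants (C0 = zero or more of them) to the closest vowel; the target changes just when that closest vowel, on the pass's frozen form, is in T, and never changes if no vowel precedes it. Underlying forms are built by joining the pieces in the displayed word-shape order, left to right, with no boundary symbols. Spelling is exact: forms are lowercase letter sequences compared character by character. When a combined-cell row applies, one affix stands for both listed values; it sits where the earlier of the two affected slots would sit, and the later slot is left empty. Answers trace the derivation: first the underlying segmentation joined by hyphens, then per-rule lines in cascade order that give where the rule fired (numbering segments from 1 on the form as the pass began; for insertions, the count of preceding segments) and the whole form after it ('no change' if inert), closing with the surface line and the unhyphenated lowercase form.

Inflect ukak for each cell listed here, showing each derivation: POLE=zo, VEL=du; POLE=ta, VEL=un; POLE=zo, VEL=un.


cell POLE=zo, VEL=du:
underlying: ukak-at-il
1. 0 -> e / C _ C: no change
2. e -> o, i -> u / B C0 _: fires at position(s) 7: ukakatul
surface: ukakatul

cell POLE=ta, VEL=un:
underlying: ukak-kof-zu
1. 0 -> e / C _ C: inserts after position(s) 4, 7: ukakekofezu
2. e -> o, i -> u / B C0 _: fires at position(s) 5, 9: ukakokofozu
surface: ukakokofozu

cell POLE=zo, VEL=un:
underlying: ukak-at-zu
1. 0 -> e / C _ C: inserts after position(s) 6: ukakatezu
2. e -> o, i -> u / B C0 _: fires at position(s) 7: ukakatozu
surface: ukakatozu


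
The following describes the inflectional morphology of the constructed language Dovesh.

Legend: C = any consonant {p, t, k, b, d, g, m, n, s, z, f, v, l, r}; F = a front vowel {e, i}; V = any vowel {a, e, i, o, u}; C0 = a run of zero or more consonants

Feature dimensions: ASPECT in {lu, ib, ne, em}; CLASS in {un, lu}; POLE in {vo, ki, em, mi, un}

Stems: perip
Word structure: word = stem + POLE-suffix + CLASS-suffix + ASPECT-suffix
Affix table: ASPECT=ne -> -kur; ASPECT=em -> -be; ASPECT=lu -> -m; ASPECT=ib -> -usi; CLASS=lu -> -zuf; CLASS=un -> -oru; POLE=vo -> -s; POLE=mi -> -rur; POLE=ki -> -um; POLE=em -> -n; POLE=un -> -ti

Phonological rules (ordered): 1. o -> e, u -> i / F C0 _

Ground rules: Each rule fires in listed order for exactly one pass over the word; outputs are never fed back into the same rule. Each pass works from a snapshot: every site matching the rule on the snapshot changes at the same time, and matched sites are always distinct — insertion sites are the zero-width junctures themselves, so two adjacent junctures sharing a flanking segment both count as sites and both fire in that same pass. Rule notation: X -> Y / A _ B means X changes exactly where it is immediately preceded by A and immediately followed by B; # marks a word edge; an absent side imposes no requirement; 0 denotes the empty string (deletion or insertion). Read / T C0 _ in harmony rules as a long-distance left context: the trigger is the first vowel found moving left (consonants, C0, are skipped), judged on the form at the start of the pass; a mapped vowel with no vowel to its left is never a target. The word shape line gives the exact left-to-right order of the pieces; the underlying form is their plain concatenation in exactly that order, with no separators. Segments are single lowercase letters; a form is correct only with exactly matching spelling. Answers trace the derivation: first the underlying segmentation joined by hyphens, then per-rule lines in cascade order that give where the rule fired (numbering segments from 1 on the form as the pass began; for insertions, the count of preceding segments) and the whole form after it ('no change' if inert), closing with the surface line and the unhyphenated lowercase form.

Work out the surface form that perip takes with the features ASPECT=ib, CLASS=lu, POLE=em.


underlying: perip-n-zuf-usi
1. o -> e, u -> i / F C0 _: fires at position(s) 8: peripnzifusi
surface: peripnzifusi


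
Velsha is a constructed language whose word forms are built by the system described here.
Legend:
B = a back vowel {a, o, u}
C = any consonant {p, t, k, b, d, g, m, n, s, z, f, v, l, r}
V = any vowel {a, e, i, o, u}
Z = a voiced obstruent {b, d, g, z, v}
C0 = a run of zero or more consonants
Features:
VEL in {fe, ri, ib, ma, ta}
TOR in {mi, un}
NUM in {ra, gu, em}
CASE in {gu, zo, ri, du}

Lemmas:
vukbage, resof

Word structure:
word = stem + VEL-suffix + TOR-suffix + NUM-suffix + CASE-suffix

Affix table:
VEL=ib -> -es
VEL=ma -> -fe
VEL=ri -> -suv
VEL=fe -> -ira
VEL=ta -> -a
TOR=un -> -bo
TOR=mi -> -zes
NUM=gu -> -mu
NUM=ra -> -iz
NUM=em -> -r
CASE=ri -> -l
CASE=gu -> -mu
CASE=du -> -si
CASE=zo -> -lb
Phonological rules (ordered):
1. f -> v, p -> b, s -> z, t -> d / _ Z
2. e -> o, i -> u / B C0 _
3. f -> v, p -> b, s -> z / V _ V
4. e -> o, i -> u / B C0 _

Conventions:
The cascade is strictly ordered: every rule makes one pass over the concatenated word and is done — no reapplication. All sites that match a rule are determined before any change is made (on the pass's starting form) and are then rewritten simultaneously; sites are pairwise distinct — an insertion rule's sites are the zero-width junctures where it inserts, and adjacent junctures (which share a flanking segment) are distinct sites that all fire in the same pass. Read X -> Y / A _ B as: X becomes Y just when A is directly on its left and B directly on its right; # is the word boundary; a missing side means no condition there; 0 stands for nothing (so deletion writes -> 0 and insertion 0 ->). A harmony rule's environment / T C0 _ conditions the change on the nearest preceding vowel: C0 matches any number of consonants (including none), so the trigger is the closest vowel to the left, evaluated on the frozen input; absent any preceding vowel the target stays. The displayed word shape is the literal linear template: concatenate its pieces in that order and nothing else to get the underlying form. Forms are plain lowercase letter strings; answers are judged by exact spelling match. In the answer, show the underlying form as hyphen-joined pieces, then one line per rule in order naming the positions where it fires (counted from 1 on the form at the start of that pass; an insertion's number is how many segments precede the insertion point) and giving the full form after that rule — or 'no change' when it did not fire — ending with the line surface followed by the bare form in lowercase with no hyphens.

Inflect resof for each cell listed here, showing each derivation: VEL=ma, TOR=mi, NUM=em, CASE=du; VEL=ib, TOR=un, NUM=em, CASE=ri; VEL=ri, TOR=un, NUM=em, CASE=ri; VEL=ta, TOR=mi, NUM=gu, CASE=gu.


cell VEL=ma, TOR=mi, NUM=em, CASE=du:
underlying: resof-fe-zes-r-si
1. f -> v, p -> b, s -> z, t -> d / _ Z: no change
2. e -> o, i -> u / B C0 _: fires at position(s) 7: resoffozesrsi
3. f -> v, p -> b, s -> z / V _ V: fires at position(s) 3: rezoffozesrsi
4. e -> o, i -> u / B C0 _: fires at position(s) 9: rezoffozosrsi
surface: rezoffozosrsi

cell VEL=ib, TOR=un, NUM=em, CASE=ri:
underlying: resof-es-bo-r-l
1. f -> v, p -> b, s -> z, t -> d / _ Z: fires at position(s) 7: resofezborl
2. e -> o, i -> u / B C0 _: fires at position(s) 6: resofozborl
3. f -> v, p -> b, s -> z / V _ V: fires at position(s) 3, 5: rezovozborl
4. e -> o, i -> u / B C0 _: no change
surface: rezovozborl

cell VEL=ri, TOR=un, NUM=em, CASE=ri:
underlying: resof-suv-bo-r-l
1. f -> v, p -> b, s -> z, t -> d / _ Z: no change
2. e -> o, i -> u / B C0 _: no change
3. f -> v, p -> b, s -> z / V _ V: fires at position(s) 3: rezofsuvborl
4. e -> o, i -> u / B C0 _: no change
surface: rezofsuvborl

cell VEL=ta, TOR=mi, NUM=gu, CASE=gu:
underlying: resof-a-zes-mu-mu
1. f -> v, p -> b, s -> z, t -> d / _ Z: no change
2. e -> o, i -> u / B C0 _: fires at position(s) 8: resofazosmumu
3. f -> v, p -> b, s -> z / V _ V: fires at position(s) 3, 5: rezovazosmumu
4. e -> o, i -> u / B C0 _: no change
surface: rezovazosmumu


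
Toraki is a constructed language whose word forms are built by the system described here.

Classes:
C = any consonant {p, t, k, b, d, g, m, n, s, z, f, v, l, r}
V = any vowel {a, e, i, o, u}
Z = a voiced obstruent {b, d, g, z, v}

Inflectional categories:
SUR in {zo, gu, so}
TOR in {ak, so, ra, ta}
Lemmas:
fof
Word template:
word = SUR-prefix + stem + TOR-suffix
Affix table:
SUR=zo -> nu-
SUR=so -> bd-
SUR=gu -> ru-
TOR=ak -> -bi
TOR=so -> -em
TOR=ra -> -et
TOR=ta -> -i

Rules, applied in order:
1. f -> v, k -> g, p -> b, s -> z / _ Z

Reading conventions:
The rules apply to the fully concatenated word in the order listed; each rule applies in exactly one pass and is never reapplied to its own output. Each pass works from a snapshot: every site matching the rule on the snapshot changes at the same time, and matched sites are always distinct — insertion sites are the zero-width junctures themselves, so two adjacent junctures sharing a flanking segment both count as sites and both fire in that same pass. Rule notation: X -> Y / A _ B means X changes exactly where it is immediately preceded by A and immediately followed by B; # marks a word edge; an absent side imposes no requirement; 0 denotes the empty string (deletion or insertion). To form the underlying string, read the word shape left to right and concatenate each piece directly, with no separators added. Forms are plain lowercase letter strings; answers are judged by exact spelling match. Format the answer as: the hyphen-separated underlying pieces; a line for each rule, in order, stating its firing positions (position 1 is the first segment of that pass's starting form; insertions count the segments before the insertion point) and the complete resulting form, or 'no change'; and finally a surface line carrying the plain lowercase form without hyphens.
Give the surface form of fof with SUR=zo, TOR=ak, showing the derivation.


underlying: nu-fof-bi
1. f -> v, k -> g, p -> b, s -> z / _ Z: fires at position(s) 5: nufovbi
surface: nufovbi
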